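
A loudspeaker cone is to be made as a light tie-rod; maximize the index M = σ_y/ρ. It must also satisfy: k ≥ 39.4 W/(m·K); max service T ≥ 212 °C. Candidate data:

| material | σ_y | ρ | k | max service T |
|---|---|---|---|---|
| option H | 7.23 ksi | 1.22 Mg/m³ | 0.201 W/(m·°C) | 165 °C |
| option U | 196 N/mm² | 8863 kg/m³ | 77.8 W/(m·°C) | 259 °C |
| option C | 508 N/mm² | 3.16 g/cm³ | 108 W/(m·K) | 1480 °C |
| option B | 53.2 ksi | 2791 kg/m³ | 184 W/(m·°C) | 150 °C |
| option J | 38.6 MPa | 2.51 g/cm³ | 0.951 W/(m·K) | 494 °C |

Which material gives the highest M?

option C

Screen on constraints: k ≥ 39.4 W/(m·K); max service T ≥ 212 °C. Survivors: option U, option C.
Convert each candidate to consistent units, then evaluate M:
  option U: σ_y = 196.0 MPa, ρ = 8863 kg/m³
  option C: σ_y = 508.0 MPa, ρ = 3160 kg/m³
  option C: M = 161 kN·m/kg
  option U: M = 22.1 kN·m/kg
Highest index: option C.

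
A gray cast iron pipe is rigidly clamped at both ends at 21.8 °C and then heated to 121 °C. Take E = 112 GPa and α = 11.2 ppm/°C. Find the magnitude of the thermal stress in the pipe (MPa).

124 MPa

ΔT = 99.20 K. Constrained thermal stress σ = E·α·ΔT = 112.0×10³ MPa × 11.2×10⁻⁶ × 99.20 = 124 MPa (compressive).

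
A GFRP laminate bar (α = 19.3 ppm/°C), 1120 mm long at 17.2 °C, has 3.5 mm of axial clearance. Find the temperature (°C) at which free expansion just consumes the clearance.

α·L₀·ΔT = 3.5 mm ⇒ ΔT = 3.5 / (19.3×10⁻⁶ × 1120.0) = 161.9 K.
T = 17.2 + 161.9 = 179.1 °C.

179 °C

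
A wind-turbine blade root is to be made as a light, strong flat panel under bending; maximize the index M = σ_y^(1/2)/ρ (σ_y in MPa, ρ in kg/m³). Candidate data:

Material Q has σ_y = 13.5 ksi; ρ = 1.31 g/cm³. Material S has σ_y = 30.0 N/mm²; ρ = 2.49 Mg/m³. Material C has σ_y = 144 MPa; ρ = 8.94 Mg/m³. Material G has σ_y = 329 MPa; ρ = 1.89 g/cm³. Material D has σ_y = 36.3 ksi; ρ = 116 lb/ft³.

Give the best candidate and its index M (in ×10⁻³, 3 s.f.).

material G, M = 9.60×10⁻³

In SI units:
  material Q: σ_y = 93.08 MPa, ρ = 1310 kg/m³
  material S: σ_y = 30.00 MPa, ρ = 2490 kg/m³
  material C: σ_y = 144.0 MPa, ρ = 8940 kg/m³
  material G: σ_y = 329.0 MPa, ρ = 1890 kg/m³
  material D: σ_y = 250.3 MPa, ρ = 1858 kg/m³
  material G: M = 9.60×10⁻³
  material D: M = 8.51×10⁻³
  material Q: M = 7.36×10⁻³
  material S: M = 2.20×10⁻³
  material C: M = 1.34×10⁻³
Highest index: material G.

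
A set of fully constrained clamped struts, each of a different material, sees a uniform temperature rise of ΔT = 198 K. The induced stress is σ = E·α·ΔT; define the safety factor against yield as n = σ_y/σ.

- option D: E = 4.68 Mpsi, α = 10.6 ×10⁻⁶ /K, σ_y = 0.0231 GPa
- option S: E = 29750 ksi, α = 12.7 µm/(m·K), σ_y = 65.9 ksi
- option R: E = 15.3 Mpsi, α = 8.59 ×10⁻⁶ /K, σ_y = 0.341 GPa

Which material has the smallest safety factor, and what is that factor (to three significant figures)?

In consistent units (E in GPa, α in ×10⁻⁶/K, σ_y in MPa):
  option D: E = 32.27, α = 10.6, σ_y = 23.10 → σ = 67.7 MPa, n = 0.341
  option S: E = 205.1, α = 12.7, σ_y = 454.4 → σ = 516 MPa, n = 0.881
  option R: E = 105.5, α = 8.59, σ_y = 341.0 → σ = 179 MPa, n = 1.90
The minimum is option D at n = 0.341.

option D, n = 0.341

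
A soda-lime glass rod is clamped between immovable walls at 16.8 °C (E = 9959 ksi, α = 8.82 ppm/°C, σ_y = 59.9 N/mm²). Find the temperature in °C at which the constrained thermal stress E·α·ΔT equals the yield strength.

116 °C

E = 9959 ksi = 68.66 GPa.
σ_y = 59.9 N/mm² = 59.90 MPa.
E·α·ΔT = 59.90 MPa ⇒ ΔT = 59.90 / (68.66×10³ × 8.82×10⁻⁶) = 98.91 K.
T = 16.8 + 98.91 = 115.7 °C.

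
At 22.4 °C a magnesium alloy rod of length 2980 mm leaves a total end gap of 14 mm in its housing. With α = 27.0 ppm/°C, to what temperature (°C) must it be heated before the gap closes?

α·L₀·ΔT = 14.0 mm ⇒ ΔT = 14.0 / (27.0×10⁻⁶ × 2980.0) = 174.0 K.
T = 22.4 + 174.0 = 196.4 °C.

196 °C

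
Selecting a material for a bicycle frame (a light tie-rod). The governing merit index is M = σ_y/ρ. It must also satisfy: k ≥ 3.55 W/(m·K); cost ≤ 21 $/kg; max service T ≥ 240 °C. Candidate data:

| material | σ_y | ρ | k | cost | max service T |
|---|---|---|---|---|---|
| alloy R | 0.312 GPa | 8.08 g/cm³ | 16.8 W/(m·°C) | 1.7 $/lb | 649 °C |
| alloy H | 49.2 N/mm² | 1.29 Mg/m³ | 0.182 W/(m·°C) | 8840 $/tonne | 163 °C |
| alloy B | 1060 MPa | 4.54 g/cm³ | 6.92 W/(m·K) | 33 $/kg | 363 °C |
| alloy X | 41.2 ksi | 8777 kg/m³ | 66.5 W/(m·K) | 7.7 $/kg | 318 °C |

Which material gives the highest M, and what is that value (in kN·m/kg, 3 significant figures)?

alloy R, M = 38.6 kN·m/kg

Screen on constraints: k ≥ 3.55 W/(m·K); cost ≤ 21 $/kg; max service T ≥ 240 °C. Survivors: alloy R, alloy X.
Convert each candidate to consistent units, then evaluate M:
  alloy R: σ_y = 312.0 MPa, ρ = 8080 kg/m³
  alloy X: σ_y = 284.1 MPa, ρ = 8777 kg/m³
  alloy R: M = 38.6 kN·m/kg
  alloy X: M = 32.4 kN·m/kg
Alloy R has the largest M.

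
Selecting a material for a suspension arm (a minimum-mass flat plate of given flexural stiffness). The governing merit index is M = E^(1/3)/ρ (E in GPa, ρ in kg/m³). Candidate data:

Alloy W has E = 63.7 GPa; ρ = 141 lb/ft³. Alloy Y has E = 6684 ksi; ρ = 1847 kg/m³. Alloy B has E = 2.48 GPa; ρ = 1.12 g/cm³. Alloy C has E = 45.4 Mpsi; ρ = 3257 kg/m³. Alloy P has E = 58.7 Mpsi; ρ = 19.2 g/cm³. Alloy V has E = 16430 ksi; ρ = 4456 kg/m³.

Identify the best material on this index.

alloy C

After converting to SI:
  alloy W: E = 63.70 GPa, ρ = 2259 kg/m³
  alloy Y: E = 46.08 GPa, ρ = 1847 kg/m³
  alloy B: E = 2.480 GPa, ρ = 1120 kg/m³
  alloy C: E = 313.0 GPa, ρ = 3257 kg/m³
  alloy P: E = 404.7 GPa, ρ = 19200 kg/m³
  alloy V: E = 113.3 GPa, ρ = 4456 kg/m³
  alloy C: M = 2.08×10⁻³
  alloy Y: M = 1.94×10⁻³
  alloy W: M = 1.77×10⁻³
  alloy B: M = 1.21×10⁻³
  alloy V: M = 1.09×10⁻³
  alloy P: M = 0.385×10⁻³
Alloy C ranks first.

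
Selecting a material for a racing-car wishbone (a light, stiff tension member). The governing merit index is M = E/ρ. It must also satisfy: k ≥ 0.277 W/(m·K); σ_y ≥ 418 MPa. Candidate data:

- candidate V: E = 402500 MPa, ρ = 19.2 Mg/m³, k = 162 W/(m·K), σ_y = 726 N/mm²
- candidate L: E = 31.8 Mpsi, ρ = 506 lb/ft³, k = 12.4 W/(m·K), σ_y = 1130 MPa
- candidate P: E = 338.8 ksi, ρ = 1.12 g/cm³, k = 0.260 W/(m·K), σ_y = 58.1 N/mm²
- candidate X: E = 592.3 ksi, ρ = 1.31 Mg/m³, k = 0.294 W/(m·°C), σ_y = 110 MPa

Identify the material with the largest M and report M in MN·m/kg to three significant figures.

candidate L, M = 27.1 MN·m/kg

Screen on constraints: k ≥ 0.277 W/(m·K); σ_y ≥ 418 MPa. Survivors: candidate V, candidate L.
Convert each candidate to consistent units, then evaluate M:
  candidate V: E = 402.5 GPa, ρ = 19200 kg/m³
  candidate L: E = 219.3 GPa, ρ = 8105 kg/m³
  candidate L: M = 27.1 MN·m/kg
  candidate V: M = 21.0 MN·m/kg
Highest index: candidate L.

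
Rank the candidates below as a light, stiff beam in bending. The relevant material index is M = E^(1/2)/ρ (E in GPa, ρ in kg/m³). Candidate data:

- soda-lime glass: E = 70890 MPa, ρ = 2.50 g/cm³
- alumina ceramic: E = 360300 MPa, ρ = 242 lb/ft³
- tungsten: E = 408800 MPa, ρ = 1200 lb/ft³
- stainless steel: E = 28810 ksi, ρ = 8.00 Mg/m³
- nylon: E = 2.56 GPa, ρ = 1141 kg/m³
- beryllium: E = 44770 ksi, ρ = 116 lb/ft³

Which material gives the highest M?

beryllium

After converting to SI:
  soda-lime glass: E = 70.89 GPa, ρ = 2500 kg/m³
  alumina ceramic: E = 360.3 GPa, ρ = 3876 kg/m³
  tungsten: E = 408.8 GPa, ρ = 19220 kg/m³
  stainless steel: E = 198.6 GPa, ρ = 8000 kg/m³
  nylon: E = 2.560 GPa, ρ = 1141 kg/m³
  beryllium: E = 308.7 GPa, ρ = 1858 kg/m³
  beryllium: M = 9.46×10⁻³
  alumina ceramic: M = 4.90×10⁻³
  soda-lime glass: M = 3.37×10⁻³
  stainless steel: M = 1.76×10⁻³
  nylon: M = 1.40×10⁻³
  tungsten: M = 1.05×10⁻³
Beryllium ranks first.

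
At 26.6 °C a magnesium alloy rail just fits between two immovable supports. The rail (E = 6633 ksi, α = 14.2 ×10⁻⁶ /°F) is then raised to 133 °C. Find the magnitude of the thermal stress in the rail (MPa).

E = 6633 ksi = 45.73 GPa.
α = 14.2×10⁻⁶/°F × 9/5 = 25.6×10⁻⁶/K.
ΔT = 106.4 K. Constrained thermal stress σ = E·α·ΔT = 45.73×10³ MPa × 25.6×10⁻⁶ × 106.4 = 124 MPa (compressive).

124 MPa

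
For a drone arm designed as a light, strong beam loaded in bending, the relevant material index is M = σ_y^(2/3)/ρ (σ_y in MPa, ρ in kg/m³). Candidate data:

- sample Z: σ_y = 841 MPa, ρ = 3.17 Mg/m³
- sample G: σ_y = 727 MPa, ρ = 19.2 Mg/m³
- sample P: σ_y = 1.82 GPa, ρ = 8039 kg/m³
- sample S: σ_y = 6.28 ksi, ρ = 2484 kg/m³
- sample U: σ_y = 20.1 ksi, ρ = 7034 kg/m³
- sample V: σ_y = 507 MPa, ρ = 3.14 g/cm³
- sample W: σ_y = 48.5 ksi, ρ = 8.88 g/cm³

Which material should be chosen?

Putting every candidate on a common basis:
  sample Z: σ_y = 841.0 MPa, ρ = 3170 kg/m³
  sample G: σ_y = 727.0 MPa, ρ = 19200 kg/m³
  sample P: σ_y = 1820 MPa, ρ = 8039 kg/m³
  sample S: σ_y = 43.30 MPa, ρ = 2484 kg/m³
  sample U: σ_y = 138.6 MPa, ρ = 7034 kg/m³
  sample V: σ_y = 507.0 MPa, ρ = 3140 kg/m³
  sample W: σ_y = 334.4 MPa, ρ = 8880 kg/m³
  sample Z: M = 28.1×10⁻³
  sample V: M = 20.2×10⁻³
  sample P: M = 18.5×10⁻³
  sample W: M = 5.43×10⁻³
  sample S: M = 4.96×10⁻³
  sample G: M = 4.21×10⁻³
  sample U: M = 3.81×10⁻³
The maximum is for sample Z.

sample Z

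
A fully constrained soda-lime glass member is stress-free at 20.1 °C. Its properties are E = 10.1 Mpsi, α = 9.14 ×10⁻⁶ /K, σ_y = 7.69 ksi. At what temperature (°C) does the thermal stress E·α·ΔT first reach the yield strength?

103 °C

E = 10.1 Mpsi = 69.64 GPa.
σ_y = 7.69 ksi = 53.02 MPa.
E·α·ΔT = 53.02 MPa ⇒ ΔT = 53.02 / (69.64×10³ × 9.14×10⁻⁶) = 83.30 K.
T = 20.1 + 83.30 = 103.4 °C.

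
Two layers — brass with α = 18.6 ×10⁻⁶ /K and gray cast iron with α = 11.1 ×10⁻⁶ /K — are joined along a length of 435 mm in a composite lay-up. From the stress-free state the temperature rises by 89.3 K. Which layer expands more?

α(brass) = 18.6×10⁻⁶/K vs α(gray cast iron) = 11.1×10⁻⁶/K.
Higher α expands more for the same ΔT: brass.

brass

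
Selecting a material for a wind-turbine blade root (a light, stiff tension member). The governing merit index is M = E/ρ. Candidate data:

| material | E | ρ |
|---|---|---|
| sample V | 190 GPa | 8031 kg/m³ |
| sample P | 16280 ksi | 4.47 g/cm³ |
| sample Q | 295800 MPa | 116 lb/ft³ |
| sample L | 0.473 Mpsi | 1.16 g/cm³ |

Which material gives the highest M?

In SI units:
  sample V: E = 190.0 GPa, ρ = 8031 kg/m³
  sample P: E = 112.2 GPa, ρ = 4470 kg/m³
  sample Q: E = 295.8 GPa, ρ = 1858 kg/m³
  sample L: E = 3.261 GPa, ρ = 1160 kg/m³
  sample Q: M = 159 MN·m/kg
  sample P: M = 25.1 MN·m/kg
  sample V: M = 23.7 MN·m/kg
  sample L: M = 2.81 MN·m/kg
Sample Q has the largest M.

sample Q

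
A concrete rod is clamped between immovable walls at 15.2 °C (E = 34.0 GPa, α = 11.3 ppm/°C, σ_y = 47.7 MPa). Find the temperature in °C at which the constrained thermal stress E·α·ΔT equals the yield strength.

139 °C

E·α·ΔT = 47.70 MPa ⇒ ΔT = 47.70 / (34.00×10³ × 11.3×10⁻⁶) = 124.2 K.
T = 15.2 + 124.2 = 139.4 °C.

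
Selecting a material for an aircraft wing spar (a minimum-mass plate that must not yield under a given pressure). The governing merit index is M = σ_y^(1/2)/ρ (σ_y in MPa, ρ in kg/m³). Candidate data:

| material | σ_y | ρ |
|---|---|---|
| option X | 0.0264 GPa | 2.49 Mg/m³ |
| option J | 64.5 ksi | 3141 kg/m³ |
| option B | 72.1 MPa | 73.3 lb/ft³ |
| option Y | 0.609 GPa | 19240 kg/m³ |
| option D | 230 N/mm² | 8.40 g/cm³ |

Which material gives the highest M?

option B

Convert each candidate to consistent units, then evaluate M:
  option X: σ_y = 26.40 MPa, ρ = 2490 kg/m³
  option J: σ_y = 444.7 MPa, ρ = 3141 kg/m³
  option B: σ_y = 72.10 MPa, ρ = 1174 kg/m³
  option Y: σ_y = 609.0 MPa, ρ = 19240 kg/m³
  option D: σ_y = 230.0 MPa, ρ = 8400 kg/m³
  option B: M = 7.23×10⁻³
  option J: M = 6.71×10⁻³
  option X: M = 2.06×10⁻³
  option D: M = 1.81×10⁻³
  option Y: M = 1.28×10⁻³
Option B ranks first.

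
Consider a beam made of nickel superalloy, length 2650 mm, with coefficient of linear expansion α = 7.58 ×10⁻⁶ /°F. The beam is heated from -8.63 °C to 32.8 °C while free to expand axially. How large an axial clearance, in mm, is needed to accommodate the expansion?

1.50 mm

Convert α: 7.58×10⁻⁶/°F × (9/5) = 13.6×10⁻⁶/K.
ΔT = 32.8 − (-8.63) = 41.43 K.
ΔL = α·L₀·ΔT = 13.6×10⁻⁶ × 2650 mm × 41.43 K = 1.50 mm.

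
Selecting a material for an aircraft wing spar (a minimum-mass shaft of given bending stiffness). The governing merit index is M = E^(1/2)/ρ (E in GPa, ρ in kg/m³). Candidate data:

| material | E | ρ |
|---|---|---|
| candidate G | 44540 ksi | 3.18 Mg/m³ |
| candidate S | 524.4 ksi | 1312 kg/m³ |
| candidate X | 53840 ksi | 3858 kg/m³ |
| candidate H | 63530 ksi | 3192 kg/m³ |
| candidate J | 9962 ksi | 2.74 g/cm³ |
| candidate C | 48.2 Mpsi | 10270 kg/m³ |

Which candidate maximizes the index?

candidate H

In SI units:
  candidate G: E = 307.1 GPa, ρ = 3180 kg/m³
  candidate S: E = 3.616 GPa, ρ = 1312 kg/m³
  candidate X: E = 371.2 GPa, ρ = 3858 kg/m³
  candidate H: E = 438.0 GPa, ρ = 3192 kg/m³
  candidate J: E = 68.69 GPa, ρ = 2740 kg/m³
  candidate C: E = 332.3 GPa, ρ = 10270 kg/m³
  candidate H: M = 6.56×10⁻³
  candidate G: M = 5.51×10⁻³
  candidate X: M = 4.99×10⁻³
  candidate J: M = 3.02×10⁻³
  candidate C: M = 1.78×10⁻³
  candidate S: M = 1.45×10⁻³
Candidate H ranks first.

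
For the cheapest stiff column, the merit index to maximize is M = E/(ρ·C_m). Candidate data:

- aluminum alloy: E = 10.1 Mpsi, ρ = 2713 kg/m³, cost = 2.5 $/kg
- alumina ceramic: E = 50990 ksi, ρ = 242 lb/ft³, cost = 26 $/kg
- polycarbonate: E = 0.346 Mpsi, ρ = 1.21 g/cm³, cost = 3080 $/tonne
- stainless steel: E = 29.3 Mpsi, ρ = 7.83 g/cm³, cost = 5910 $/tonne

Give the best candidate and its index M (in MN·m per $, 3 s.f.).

Convert each candidate to consistent units, then evaluate M:
  aluminum alloy: E = 69.64 GPa, ρ = 2713 kg/m³, cost = 2.500 $/kg
  alumina ceramic: E = 351.6 GPa, ρ = 3876 kg/m³, cost = 26.00 $/kg
  polycarbonate: E = 2.386 GPa, ρ = 1210 kg/m³, cost = 3.080 $/kg
  stainless steel: E = 202.0 GPa, ρ = 7830 kg/m³, cost = 5.910 $/kg
  aluminum alloy: M = 10.3 MN·m per $
  stainless steel: M = 4.37 MN·m per $
  alumina ceramic: M = 3.49 MN·m per $
  polycarbonate: M = 0.640 MN·m per $
The maximum is for aluminum alloy.

aluminum alloy, M = 10.3 MN·m per $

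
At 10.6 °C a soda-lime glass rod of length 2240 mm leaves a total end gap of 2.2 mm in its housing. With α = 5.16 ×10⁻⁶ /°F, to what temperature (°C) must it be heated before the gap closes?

α = 5.16×10⁻⁶/°F × 9/5 = 9.29×10⁻⁶/K.
α·L₀·ΔT = 2.2 mm ⇒ ΔT = 2.2 / (9.29×10⁻⁶ × 2240.0) = 105.7 K.
T = 10.6 + 105.7 = 116.3 °C.

116 °C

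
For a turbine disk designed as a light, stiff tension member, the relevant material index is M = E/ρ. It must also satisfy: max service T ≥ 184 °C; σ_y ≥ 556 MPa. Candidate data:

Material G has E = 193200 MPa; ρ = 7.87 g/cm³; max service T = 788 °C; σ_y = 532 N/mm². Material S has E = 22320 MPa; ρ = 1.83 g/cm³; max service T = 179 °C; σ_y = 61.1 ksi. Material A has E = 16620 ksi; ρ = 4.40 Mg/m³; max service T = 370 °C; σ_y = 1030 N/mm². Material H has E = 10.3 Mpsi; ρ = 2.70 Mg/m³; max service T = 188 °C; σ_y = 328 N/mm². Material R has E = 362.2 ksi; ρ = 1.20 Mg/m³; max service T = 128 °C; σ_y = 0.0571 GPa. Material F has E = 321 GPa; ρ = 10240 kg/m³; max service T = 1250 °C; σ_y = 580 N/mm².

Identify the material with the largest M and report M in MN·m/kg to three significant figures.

Screen on constraints: max service T ≥ 184 °C; σ_y ≥ 556 MPa. Survivors: material A, material F.
In SI units:
  material A: E = 114.6 GPa, ρ = 4400 kg/m³
  material F: E = 321.0 GPa, ρ = 10240 kg/m³
  material F: M = 31.3 MN·m/kg
  material A: M = 26.0 MN·m/kg
Highest index: material F.

material F, M = 31.3 MN·m/kg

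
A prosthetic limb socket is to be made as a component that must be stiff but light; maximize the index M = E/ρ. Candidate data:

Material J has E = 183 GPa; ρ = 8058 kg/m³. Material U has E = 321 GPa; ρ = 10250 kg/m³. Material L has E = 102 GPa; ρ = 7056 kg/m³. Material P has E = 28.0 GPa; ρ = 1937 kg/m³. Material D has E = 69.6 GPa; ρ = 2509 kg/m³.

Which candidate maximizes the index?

Computing M directly (units already consistent):
  material U: M = 31.3 MN·m/kg
  material D: M = 27.7 MN·m/kg
  material J: M = 22.7 MN·m/kg
  material L: M = 14.5 MN·m/kg
  material P: M = 14.5 MN·m/kg
Highest index: material U.

material U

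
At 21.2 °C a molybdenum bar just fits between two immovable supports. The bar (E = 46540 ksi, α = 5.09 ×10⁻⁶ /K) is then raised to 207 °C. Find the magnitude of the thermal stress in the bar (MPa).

E = 46540 ksi = 320.9 GPa.
ΔT = 185.8 K. Constrained thermal stress σ = E·α·ΔT = 320.9×10³ MPa × 5.09×10⁻⁶ × 185.8 = 303 MPa (compressive).

303 MPa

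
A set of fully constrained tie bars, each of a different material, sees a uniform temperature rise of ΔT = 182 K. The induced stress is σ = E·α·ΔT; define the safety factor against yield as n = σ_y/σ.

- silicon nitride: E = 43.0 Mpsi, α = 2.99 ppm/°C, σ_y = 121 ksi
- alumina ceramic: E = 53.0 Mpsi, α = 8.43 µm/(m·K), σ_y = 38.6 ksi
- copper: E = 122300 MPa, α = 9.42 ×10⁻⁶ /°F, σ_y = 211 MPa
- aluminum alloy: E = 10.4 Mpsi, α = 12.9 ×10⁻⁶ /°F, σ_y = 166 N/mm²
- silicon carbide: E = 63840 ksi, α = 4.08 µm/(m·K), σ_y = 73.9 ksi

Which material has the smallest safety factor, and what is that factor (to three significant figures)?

Converting E to GPa, α to ×10⁻⁶/K, σ_y to MPa, then σ and n for each:
  silicon nitride: E = 296.5, α = 2.99, σ_y = 834.3 → σ = 161 MPa, n = 5.17
  alumina ceramic: E = 365.4, α = 8.43, σ_y = 266.1 → σ = 561 MPa, n = 0.475
  copper: E = 122.3, α = 17.0, σ_y = 211.0 → σ = 377 MPa, n = 0.559
  aluminum alloy: E = 71.71, α = 23.2, σ_y = 166.0 → σ = 303 MPa, n = 0.548
  silicon carbide: E = 440.2, α = 4.08, σ_y = 509.5 → σ = 327 MPa, n = 1.56
The minimum is alumina ceramic at n = 0.475.

alumina ceramic, n = 0.475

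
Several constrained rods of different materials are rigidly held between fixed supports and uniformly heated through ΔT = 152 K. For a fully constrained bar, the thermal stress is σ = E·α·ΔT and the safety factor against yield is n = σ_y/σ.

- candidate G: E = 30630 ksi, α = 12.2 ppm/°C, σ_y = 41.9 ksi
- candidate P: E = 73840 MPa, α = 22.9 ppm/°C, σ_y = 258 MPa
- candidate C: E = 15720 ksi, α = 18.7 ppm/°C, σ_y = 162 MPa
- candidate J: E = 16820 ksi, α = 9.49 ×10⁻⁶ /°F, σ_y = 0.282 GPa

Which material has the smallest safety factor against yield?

Per material, after unit conversion:
  candidate G: E = 211.2, α = 12.2, σ_y = 288.9 → σ = 392 MPa, n = 0.738
  candidate P: E = 73.84, α = 22.9, σ_y = 258.0 → σ = 257 MPa, n = 1.00
  candidate C: E = 108.4, α = 18.7, σ_y = 162.0 → σ = 308 MPa, n = 0.526
  candidate J: E = 116.0, α = 17.1, σ_y = 282.0 → σ = 301 MPa, n = 0.937
Candidate C has the lowest safety factor, n = 0.526.

candidate C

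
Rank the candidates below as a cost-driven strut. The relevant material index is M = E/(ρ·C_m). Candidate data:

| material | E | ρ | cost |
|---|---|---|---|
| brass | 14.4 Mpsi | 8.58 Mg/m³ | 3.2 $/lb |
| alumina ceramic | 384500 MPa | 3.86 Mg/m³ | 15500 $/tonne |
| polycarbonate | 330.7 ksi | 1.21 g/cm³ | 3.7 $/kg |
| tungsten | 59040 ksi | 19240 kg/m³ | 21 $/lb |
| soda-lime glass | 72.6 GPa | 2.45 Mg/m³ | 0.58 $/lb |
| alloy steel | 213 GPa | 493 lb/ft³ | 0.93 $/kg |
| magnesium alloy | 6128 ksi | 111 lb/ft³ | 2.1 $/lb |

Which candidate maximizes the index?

In SI units:
  brass: E = 99.28 GPa, ρ = 8580 kg/m³, cost = 7.055 $/kg
  alumina ceramic: E = 384.5 GPa, ρ = 3860 kg/m³, cost = 15.50 $/kg
  polycarbonate: E = 2.280 GPa, ρ = 1210 kg/m³, cost = 3.700 $/kg
  tungsten: E = 407.1 GPa, ρ = 19240 kg/m³, cost = 46.30 $/kg
  soda-lime glass: E = 72.60 GPa, ρ = 2450 kg/m³, cost = 1.279 $/kg
  alloy steel: E = 213.0 GPa, ρ = 7897 kg/m³, cost = 0.9300 $/kg
  magnesium alloy: E = 42.25 GPa, ρ = 1778 kg/m³, cost = 4.630 $/kg
  alloy steel: M = 29.0 MN·m per $
  soda-lime glass: M = 23.2 MN·m per $
  alumina ceramic: M = 6.43 MN·m per $
  magnesium alloy: M = 5.13 MN·m per $
  brass: M = 1.64 MN·m per $
  polycarbonate: M = 0.509 MN·m per $
  tungsten: M = 0.457 MN·m per $
Highest index: alloy steel.

alloy steel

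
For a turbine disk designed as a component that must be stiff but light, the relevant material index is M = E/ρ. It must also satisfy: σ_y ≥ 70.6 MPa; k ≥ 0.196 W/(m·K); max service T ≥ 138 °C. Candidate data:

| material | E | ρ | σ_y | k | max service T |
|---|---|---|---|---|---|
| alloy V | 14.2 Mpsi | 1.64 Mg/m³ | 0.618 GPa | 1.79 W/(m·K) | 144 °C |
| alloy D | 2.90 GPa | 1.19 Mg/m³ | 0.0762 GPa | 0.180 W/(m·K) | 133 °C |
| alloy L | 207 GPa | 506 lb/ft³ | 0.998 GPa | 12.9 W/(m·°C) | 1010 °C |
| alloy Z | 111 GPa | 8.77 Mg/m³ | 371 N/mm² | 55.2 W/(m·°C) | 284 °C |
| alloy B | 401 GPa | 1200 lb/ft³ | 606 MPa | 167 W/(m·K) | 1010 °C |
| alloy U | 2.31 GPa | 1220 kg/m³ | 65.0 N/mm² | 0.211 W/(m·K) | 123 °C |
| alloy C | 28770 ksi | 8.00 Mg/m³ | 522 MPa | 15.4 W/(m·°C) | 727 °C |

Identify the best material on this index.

alloy V

Screen on constraints: σ_y ≥ 70.6 MPa; k ≥ 0.196 W/(m·K); max service T ≥ 138 °C. Survivors: alloy V, alloy L, alloy Z, alloy B, alloy C.
After converting to SI:
  alloy V: E = 97.91 GPa, ρ = 1640 kg/m³
  alloy L: E = 207.0 GPa, ρ = 8105 kg/m³
  alloy Z: E = 111.0 GPa, ρ = 8770 kg/m³
  alloy B: E = 401.0 GPa, ρ = 19220 kg/m³
  alloy C: E = 198.4 GPa, ρ = 8000 kg/m³
  alloy V: M = 59.7 MN·m/kg
  alloy L: M = 25.5 MN·m/kg
  alloy C: M = 24.8 MN·m/kg
  alloy B: M = 20.9 MN·m/kg
  alloy Z: M = 12.7 MN·m/kg
The maximum is for alloy V.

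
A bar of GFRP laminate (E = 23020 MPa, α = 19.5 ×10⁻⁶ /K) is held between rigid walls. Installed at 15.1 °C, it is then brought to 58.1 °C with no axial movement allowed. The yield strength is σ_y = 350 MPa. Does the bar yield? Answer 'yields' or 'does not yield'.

does not yield

E = 23020 MPa = 23.02 GPa.
ΔT = 43.00 K. Constrained thermal stress σ = E·α·ΔT = 23.02×10³ MPa × 19.5×10⁻⁶ × 43.00 = 19.3 MPa (compressive).
Compare to σ_y = 350 MPa: σ < σ_y, so it does not yield.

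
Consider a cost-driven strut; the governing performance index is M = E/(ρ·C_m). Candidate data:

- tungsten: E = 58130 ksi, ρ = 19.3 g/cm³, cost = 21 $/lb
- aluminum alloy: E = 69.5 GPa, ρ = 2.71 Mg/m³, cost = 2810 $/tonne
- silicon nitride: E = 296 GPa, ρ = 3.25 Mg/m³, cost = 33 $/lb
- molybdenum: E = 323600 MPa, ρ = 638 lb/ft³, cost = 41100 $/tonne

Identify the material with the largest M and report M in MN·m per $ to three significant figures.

aluminum alloy, M = 9.13 MN·m per $

After converting to SI:
  tungsten: E = 400.8 GPa, ρ = 19300 kg/m³, cost = 46.30 $/kg
  aluminum alloy: E = 69.50 GPa, ρ = 2710 kg/m³, cost = 2.810 $/kg
  silicon nitride: E = 296.0 GPa, ρ = 3250 kg/m³, cost = 72.75 $/kg
  molybdenum: E = 323.6 GPa, ρ = 10220 kg/m³, cost = 41.10 $/kg
  aluminum alloy: M = 9.13 MN·m per $
  silicon nitride: M = 1.25 MN·m per $
  molybdenum: M = 0.770 MN·m per $
  tungsten: M = 0.449 MN·m per $
Highest index: aluminum alloy.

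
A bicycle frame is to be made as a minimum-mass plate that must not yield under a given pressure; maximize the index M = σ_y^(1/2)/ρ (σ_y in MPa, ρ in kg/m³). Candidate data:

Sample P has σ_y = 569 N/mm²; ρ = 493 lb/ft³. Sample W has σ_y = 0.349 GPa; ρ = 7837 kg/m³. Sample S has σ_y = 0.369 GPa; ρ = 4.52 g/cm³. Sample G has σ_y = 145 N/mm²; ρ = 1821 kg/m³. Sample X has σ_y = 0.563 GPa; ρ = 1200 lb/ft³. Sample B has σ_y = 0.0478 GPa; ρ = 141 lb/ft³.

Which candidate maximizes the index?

Putting every candidate on a common basis:
  sample P: σ_y = 569.0 MPa, ρ = 7897 kg/m³
  sample W: σ_y = 349.0 MPa, ρ = 7837 kg/m³
  sample S: σ_y = 369.0 MPa, ρ = 4520 kg/m³
  sample G: σ_y = 145.0 MPa, ρ = 1821 kg/m³
  sample X: σ_y = 563.0 MPa, ρ = 19220 kg/m³
  sample B: σ_y = 47.80 MPa, ρ = 2259 kg/m³
  sample G: M = 6.61×10⁻³
  sample S: M = 4.25×10⁻³
  sample B: M = 3.06×10⁻³
  sample P: M = 3.02×10⁻³
  sample W: M = 2.38×10⁻³
  sample X: M = 1.23×10⁻³
Sample G ranks first.

sample G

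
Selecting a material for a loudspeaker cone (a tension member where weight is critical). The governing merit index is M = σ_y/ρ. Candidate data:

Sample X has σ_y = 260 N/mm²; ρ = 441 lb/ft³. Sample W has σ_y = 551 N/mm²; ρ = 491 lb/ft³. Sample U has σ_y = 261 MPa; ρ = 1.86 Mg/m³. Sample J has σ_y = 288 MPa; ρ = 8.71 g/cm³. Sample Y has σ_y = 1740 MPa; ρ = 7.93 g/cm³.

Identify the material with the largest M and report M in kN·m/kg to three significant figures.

sample Y, M = 219 kN·m/kg

Convert each candidate to consistent units, then evaluate M:
  sample X: σ_y = 260.0 MPa, ρ = 7064 kg/m³
  sample W: σ_y = 551.0 MPa, ρ = 7865 kg/m³
  sample U: σ_y = 261.0 MPa, ρ = 1860 kg/m³
  sample J: σ_y = 288.0 MPa, ρ = 8710 kg/m³
  sample Y: σ_y = 1740 MPa, ρ = 7930 kg/m³
  sample Y: M = 219 kN·m/kg
  sample U: M = 140 kN·m/kg
  sample W: M = 70.1 kN·m/kg
  sample X: M = 36.8 kN·m/kg
  sample J: M = 33.1 kN·m/kg
Sample Y has the largest M.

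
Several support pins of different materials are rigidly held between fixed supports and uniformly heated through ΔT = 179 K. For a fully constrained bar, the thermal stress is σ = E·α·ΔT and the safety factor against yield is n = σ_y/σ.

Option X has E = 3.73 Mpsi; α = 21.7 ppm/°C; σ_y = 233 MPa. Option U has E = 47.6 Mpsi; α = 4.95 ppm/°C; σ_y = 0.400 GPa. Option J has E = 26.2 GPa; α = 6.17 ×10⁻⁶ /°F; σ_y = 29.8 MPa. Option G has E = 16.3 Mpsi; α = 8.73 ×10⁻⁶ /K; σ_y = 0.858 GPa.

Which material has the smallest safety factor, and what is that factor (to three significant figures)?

option J, n = 0.572

With everything in SI (GPa, ×10⁻⁶/K, MPa):
  option X: E = 25.72, α = 21.7, σ_y = 233.0 → σ = 99.9 MPa, n = 2.33
  option U: E = 328.2, α = 4.95, σ_y = 400.0 → σ = 291 MPa, n = 1.38
  option J: E = 26.20, α = 11.1, σ_y = 29.80 → σ = 52.1 MPa, n = 0.572
  option G: E = 112.4, α = 8.73, σ_y = 858.0 → σ = 176 MPa, n = 4.89
Smallest n: option J with n = 0.572.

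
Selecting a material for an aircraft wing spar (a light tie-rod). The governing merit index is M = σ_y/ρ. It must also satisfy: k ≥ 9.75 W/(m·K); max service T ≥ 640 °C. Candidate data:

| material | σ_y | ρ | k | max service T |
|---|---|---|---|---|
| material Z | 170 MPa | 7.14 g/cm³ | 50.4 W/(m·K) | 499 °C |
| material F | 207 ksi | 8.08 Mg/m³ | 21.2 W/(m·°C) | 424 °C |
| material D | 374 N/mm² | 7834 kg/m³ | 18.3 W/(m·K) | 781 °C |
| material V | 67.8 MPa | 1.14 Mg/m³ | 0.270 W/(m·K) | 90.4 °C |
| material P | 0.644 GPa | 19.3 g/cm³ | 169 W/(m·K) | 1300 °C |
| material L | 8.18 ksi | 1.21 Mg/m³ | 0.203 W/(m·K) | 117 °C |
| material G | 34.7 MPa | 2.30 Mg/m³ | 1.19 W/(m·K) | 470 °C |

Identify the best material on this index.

material D

Screen on constraints: k ≥ 9.75 W/(m·K); max service T ≥ 640 °C. Survivors: material D, material P.
Convert each candidate to consistent units, then evaluate M:
  material D: σ_y = 374.0 MPa, ρ = 7834 kg/m³
  material P: σ_y = 644.0 MPa, ρ = 19300 kg/m³
  material D: M = 47.7 kN·m/kg
  material P: M = 33.4 kN·m/kg
Material D has the largest M.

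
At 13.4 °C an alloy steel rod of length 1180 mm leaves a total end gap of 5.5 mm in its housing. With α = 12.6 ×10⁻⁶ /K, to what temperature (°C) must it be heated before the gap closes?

α·L₀·ΔT = 5.5 mm ⇒ ΔT = 5.5 / (12.6×10⁻⁶ × 1180.0) = 369.9 K.
T = 13.4 + 369.9 = 383.3 °C.

383 °C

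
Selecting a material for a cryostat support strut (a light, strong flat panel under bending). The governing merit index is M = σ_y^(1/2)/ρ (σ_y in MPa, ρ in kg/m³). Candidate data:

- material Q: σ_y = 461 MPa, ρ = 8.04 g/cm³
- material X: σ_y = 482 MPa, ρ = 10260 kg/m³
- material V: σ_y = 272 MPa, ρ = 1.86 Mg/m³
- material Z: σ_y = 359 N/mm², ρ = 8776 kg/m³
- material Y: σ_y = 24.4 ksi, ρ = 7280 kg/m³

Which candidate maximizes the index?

After converting to SI:
  material Q: σ_y = 461.0 MPa, ρ = 8040 kg/m³
  material X: σ_y = 482.0 MPa, ρ = 10260 kg/m³
  material V: σ_y = 272.0 MPa, ρ = 1860 kg/m³
  material Z: σ_y = 359.0 MPa, ρ = 8776 kg/m³
  material Y: σ_y = 168.2 MPa, ρ = 7280 kg/m³
  material V: M = 8.87×10⁻³
  material Q: M = 2.67×10⁻³
  material Z: M = 2.16×10⁻³
  material X: M = 2.14×10⁻³
  material Y: M = 1.78×10⁻³
Material V ranks first.

material V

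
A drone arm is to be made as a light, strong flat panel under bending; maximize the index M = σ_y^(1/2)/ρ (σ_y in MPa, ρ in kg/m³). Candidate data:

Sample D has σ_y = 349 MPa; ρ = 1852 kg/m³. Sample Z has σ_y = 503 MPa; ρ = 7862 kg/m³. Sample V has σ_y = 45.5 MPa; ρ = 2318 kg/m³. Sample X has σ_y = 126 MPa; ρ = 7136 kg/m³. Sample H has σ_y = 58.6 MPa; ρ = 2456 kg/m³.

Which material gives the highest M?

sample D

Computing M directly (units already consistent):
  sample D: M = 10.1×10⁻³
  sample H: M = 3.12×10⁻³
  sample V: M = 2.91×10⁻³
  sample Z: M = 2.85×10⁻³
  sample X: M = 1.57×10⁻³
Highest index: sample D.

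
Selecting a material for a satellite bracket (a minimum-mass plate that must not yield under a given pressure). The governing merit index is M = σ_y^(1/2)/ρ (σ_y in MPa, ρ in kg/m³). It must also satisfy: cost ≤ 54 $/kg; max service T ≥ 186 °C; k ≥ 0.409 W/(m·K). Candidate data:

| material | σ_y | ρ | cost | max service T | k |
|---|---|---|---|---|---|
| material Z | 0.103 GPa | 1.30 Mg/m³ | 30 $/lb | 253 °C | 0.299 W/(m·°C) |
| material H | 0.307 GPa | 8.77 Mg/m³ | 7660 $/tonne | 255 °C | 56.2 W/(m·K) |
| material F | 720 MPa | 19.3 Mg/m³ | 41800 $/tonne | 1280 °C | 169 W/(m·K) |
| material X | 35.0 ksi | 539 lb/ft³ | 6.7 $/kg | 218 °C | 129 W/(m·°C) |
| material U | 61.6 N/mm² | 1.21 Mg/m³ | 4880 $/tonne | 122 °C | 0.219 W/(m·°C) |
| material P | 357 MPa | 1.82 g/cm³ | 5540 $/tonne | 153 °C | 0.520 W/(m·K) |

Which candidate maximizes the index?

Screen on constraints: cost ≤ 54 $/kg; max service T ≥ 186 °C; k ≥ 0.409 W/(m·K). Survivors: material H, material F, material X.
After converting to SI:
  material H: σ_y = 307.0 MPa, ρ = 8770 kg/m³
  material F: σ_y = 720.0 MPa, ρ = 19300 kg/m³
  material X: σ_y = 241.3 MPa, ρ = 8634 kg/m³
  material H: M = 2.00×10⁻³
  material X: M = 1.80×10⁻³
  material F: M = 1.39×10⁻³
Material H ranks first.

material H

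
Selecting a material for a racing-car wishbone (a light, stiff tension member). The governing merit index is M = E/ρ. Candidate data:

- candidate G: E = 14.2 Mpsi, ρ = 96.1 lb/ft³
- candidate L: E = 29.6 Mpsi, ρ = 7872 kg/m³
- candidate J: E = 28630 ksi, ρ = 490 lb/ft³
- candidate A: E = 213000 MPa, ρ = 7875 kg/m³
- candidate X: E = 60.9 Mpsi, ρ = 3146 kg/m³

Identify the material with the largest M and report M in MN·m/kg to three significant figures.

candidate X, M = 133 MN·m/kg

Normalizing units and computing the index:
  candidate G: E = 97.91 GPa, ρ = 1539 kg/m³
  candidate L: E = 204.1 GPa, ρ = 7872 kg/m³
  candidate J: E = 197.4 GPa, ρ = 7849 kg/m³
  candidate A: E = 213.0 GPa, ρ = 7875 kg/m³
  candidate X: E = 419.9 GPa, ρ = 3146 kg/m³
  candidate X: M = 133 MN·m/kg
  candidate G: M = 63.6 MN·m/kg
  candidate A: M = 27.0 MN·m/kg
  candidate L: M = 25.9 MN·m/kg
  candidate J: M = 25.1 MN·m/kg
Candidate X has the largest M.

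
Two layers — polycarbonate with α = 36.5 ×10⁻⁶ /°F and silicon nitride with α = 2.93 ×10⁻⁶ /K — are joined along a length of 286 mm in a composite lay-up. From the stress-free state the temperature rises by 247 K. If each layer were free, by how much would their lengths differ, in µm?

polycarbonate: α = 36.5×10⁻⁶/°F × 9/5 = 65.7×10⁻⁶/K.
Δα = |65.7 − 2.93|×10⁻⁶/K = 62.8×10⁻⁶/K.
ΔL_mismatch = Δα·L·ΔT = 62.8×10⁻⁶ × 286.0 mm × 247.0 K = 4430 µm.

4430 µm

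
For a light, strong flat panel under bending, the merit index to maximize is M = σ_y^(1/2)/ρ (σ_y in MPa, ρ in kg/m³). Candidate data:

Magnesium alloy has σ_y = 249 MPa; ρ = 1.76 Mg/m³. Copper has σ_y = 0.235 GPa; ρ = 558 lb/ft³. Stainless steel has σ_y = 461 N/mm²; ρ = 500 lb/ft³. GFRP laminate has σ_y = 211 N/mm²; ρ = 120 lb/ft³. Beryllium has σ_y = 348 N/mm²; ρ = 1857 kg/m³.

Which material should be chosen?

Convert each candidate to consistent units, then evaluate M:
  magnesium alloy: σ_y = 249.0 MPa, ρ = 1760 kg/m³
  copper: σ_y = 235.0 MPa, ρ = 8938 kg/m³
  stainless steel: σ_y = 461.0 MPa, ρ = 8009 kg/m³
  GFRP laminate: σ_y = 211.0 MPa, ρ = 1922 kg/m³
  beryllium: σ_y = 348.0 MPa, ρ = 1857 kg/m³
  beryllium: M = 10.0×10⁻³
  magnesium alloy: M = 8.97×10⁻³
  GFRP laminate: M = 7.56×10⁻³
  stainless steel: M = 2.68×10⁻³
  copper: M = 1.72×10⁻³
Highest index: beryllium.

beryllium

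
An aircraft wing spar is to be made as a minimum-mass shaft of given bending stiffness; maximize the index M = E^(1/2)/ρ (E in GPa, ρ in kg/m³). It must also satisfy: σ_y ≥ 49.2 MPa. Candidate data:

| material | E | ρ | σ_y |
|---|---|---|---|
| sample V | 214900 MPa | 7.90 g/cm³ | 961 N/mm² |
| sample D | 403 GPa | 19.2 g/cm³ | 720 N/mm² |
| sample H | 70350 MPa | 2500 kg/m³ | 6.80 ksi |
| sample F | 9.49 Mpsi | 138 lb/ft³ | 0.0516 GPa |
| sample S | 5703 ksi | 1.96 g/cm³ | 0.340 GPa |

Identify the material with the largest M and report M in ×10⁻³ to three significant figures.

Screen on constraints: σ_y ≥ 49.2 MPa. Survivors: sample V, sample D, sample F, sample S.
Putting every candidate on a common basis:
  sample V: E = 214.9 GPa, ρ = 7900 kg/m³
  sample D: E = 403.0 GPa, ρ = 19200 kg/m³
  sample F: E = 65.43 GPa, ρ = 2211 kg/m³
  sample S: E = 39.32 GPa, ρ = 1960 kg/m³
  sample F: M = 3.66×10⁻³
  sample S: M = 3.20×10⁻³
  sample V: M = 1.86×10⁻³
  sample D: M = 1.05×10⁻³
Sample F has the largest M.

sample F, M = 3.66×10⁻³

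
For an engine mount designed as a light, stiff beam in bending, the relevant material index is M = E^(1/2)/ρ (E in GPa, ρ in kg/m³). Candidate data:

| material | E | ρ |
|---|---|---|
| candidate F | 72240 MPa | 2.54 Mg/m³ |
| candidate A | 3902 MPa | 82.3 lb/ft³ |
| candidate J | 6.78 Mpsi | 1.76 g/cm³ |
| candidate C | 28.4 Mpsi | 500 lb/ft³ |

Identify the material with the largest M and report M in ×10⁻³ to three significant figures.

Normalizing units and computing the index:
  candidate F: E = 72.24 GPa, ρ = 2540 kg/m³
  candidate A: E = 3.902 GPa, ρ = 1318 kg/m³
  candidate J: E = 46.75 GPa, ρ = 1760 kg/m³
  candidate C: E = 195.8 GPa, ρ = 8009 kg/m³
  candidate J: M = 3.88×10⁻³
  candidate F: M = 3.35×10⁻³
  candidate C: M = 1.75×10⁻³
  candidate A: M = 1.50×10⁻³
The maximum is for candidate J.

candidate J, M = 3.88×10⁻³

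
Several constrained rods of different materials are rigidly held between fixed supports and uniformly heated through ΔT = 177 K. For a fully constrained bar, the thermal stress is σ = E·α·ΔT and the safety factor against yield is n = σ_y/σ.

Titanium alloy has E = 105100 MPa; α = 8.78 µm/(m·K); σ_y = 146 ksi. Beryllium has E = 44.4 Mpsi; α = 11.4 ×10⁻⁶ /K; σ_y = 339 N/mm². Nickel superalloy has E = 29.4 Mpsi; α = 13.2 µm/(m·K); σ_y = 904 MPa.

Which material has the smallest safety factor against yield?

In consistent units (E in GPa, α in ×10⁻⁶/K, σ_y in MPa):
  titanium alloy: E = 105.1, α = 8.78, σ_y = 1007 → σ = 163 MPa, n = 6.16
  beryllium: E = 306.1, α = 11.4, σ_y = 339.0 → σ = 618 MPa, n = 0.549
  nickel superalloy: E = 202.7, α = 13.2, σ_y = 904.0 → σ = 474 MPa, n = 1.91
The minimum is beryllium at n = 0.549.

beryllium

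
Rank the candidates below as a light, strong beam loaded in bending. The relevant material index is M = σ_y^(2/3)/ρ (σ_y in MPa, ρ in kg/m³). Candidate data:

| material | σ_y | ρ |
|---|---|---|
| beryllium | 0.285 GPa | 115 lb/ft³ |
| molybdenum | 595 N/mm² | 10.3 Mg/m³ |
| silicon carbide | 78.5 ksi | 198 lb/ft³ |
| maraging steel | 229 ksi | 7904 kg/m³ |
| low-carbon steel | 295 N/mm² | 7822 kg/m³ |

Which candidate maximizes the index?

In SI units:
  beryllium: σ_y = 285.0 MPa, ρ = 1842 kg/m³
  molybdenum: σ_y = 595.0 MPa, ρ = 10300 kg/m³
  silicon carbide: σ_y = 541.2 MPa, ρ = 3172 kg/m³
  maraging steel: σ_y = 1579 MPa, ρ = 7904 kg/m³
  low-carbon steel: σ_y = 295.0 MPa, ρ = 7822 kg/m³
  beryllium: M = 23.5×10⁻³
  silicon carbide: M = 20.9×10⁻³
  maraging steel: M = 17.2×10⁻³
  molybdenum: M = 6.87×10⁻³
  low-carbon steel: M = 5.67×10⁻³
The maximum is for beryllium.

beryllium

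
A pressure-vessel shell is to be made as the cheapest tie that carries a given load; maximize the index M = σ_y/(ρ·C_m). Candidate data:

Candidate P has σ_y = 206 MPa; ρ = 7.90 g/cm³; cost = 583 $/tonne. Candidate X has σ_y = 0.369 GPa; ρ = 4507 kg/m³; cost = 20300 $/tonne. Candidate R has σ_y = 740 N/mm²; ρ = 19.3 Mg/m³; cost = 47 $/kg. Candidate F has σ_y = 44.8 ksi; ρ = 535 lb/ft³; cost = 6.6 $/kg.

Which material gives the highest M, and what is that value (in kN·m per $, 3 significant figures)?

After converting to SI:
  candidate P: σ_y = 206.0 MPa, ρ = 7900 kg/m³, cost = 0.5830 $/kg
  candidate X: σ_y = 369.0 MPa, ρ = 4507 kg/m³, cost = 20.30 $/kg
  candidate R: σ_y = 740.0 MPa, ρ = 19300 kg/m³, cost = 47.00 $/kg
  candidate F: σ_y = 308.9 MPa, ρ = 8570 kg/m³, cost = 6.600 $/kg
  candidate P: M = 44.7 kN·m per $
  candidate F: M = 5.46 kN·m per $
  candidate X: M = 4.03 kN·m per $
  candidate R: M = 0.816 kN·m per $
Candidate P has the largest M.

candidate P, M = 44.7 kN·m per $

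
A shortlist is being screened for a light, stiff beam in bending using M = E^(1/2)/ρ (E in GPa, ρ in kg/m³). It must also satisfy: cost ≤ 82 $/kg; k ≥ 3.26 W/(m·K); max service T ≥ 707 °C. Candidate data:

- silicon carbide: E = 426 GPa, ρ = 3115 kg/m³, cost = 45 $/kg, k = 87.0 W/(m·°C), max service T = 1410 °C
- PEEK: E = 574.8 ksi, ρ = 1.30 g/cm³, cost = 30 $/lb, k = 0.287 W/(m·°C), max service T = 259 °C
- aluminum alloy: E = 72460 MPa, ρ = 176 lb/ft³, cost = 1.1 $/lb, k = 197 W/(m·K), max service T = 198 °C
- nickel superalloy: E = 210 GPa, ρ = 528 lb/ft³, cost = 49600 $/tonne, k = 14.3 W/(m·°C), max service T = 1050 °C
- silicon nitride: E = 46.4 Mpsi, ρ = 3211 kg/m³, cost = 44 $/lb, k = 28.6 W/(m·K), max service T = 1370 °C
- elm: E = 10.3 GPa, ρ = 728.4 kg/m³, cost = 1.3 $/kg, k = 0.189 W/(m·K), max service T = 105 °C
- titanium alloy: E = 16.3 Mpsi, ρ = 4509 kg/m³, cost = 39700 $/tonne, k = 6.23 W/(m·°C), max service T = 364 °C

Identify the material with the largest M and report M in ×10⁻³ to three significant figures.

silicon carbide, M = 6.63×10⁻³

Screen on constraints: cost ≤ 82 $/kg; k ≥ 3.26 W/(m·K); max service T ≥ 707 °C. Survivors: silicon carbide, nickel superalloy.
Normalizing units and computing the index:
  silicon carbide: E = 426.0 GPa, ρ = 3115 kg/m³
  nickel superalloy: E = 210.0 GPa, ρ = 8458 kg/m³
  silicon carbide: M = 6.63×10⁻³
  nickel superalloy: M = 1.71×10⁻³
The maximum is for silicon carbide.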